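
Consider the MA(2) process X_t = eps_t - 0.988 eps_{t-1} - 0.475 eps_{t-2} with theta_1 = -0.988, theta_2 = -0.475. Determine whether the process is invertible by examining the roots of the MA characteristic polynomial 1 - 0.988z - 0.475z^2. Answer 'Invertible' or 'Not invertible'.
\text{Not invertible}

The MA(q) characteristic polynomial is P(z) = 1 - 0.988z - 0.475z^2.
Invertibility requires all roots to lie outside the unit circle, i.e. |z| > 1 for every root.
Set 1 + (-0.988) z + (-0.475) z^2 = 0, i.e. a z^2 + b z + c = 0 with a = -0.475, b = -0.988, c = 1.
Discriminant D = b^2 - 4ac = (-0.988)^2 - 4*(-0.475)*1 = 0.976144 - (-1.9) = 2.876144.
D >= 0, so the roots are real: z = (-b +/- sqrt(D)) / (2a) = (0.988 +/- 1.69592) / (-0.95).
  z_1 = (0.988 + 1.69592) / (-0.95) = -2.8252,   |z_1| = 2.8252.
  z_2 = (0.988 - 1.69592) / (-0.95) = 0.7452,   |z_2| = 0.7452.
Moduli of all roots: 2.8252, 0.7452.
All moduli strictly greater than 1? No.
Verdict: Not invertible.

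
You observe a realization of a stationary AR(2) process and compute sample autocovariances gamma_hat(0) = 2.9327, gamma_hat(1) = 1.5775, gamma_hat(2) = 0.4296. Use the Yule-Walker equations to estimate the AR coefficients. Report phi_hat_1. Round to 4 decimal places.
\hat\phi_{1} = 0.6460

The Yule-Walker equations for an AR(p) process read, in matrix form,
  Gamma_p phi = r_p,   with   (Gamma_p)_{ij} = gamma(|i - j|),
                       (r_p)_i = gamma(i),   i,j = 1..p.
Substitute the sample gammas (Toeplitz matrix and right-hand side of size 2):
  Gamma_p = [[2.9327, 1.5775], [1.5775, 2.9327]]
  r_p     = [1.5775, 0.4296]
Written out:
  2.9327 phi_1 + 1.5775 phi_2 = 1.5775
  1.5775 phi_1 + 2.9327 phi_2 = 0.4296
Solve by Cramer's rule:
  det = gamma(0)^2 - gamma(1)^2 = (2.9327)^2 - (1.5775)^2 = 8.60072929 - 2.48850625 = 6.11222304
  phi_hat_1 = [gamma(1) gamma(0) - gamma(1) gamma(2)] / det = [(1.5775)(2.9327) - (1.5775)(0.4296)] / 6.11222304 = 3.94864025 / 6.11222304 = 0.646
  phi_hat_2 = [gamma(0) gamma(2) - gamma(1)^2] / det = [(2.9327)(0.4296) - (1.5775)^2] / 6.11222304 = -1.22861833 / 6.11222304 = -0.201
So phi_hat = [0.6460, -0.2010].
Therefore phi_hat_1 = 0.6460.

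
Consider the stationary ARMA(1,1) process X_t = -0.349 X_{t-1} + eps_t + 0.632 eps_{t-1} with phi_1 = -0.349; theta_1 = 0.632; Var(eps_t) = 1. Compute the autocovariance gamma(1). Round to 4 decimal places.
\gamma(1) = 0.2512

Multiply the model equation by X_{t-k} and take expectations. With theta_0 = psi_0 = 1 and psi_j the MA(infinity) weights, this gives
  gamma(k) - sum_i phi_i gamma(k-i) = c_k,
  c_k = sigma^2 * sum_{j=k..q} theta_j psi_{j-k}   (c_k = 0 for k > q),
using gamma(-m) = gamma(m).
psi-weights needed (psi_j = theta_j + sum_i phi_i psi_{j-i}):
  psi_1 = theta_1 + phi_1 = 0.632 + (-0.349) = 0.283
Right-hand sides:
  c_0 = sigma^2 (1 + theta_1 psi_1) = 1 * (1 + (0.632)(0.283)) = 1 * 1.178856 = 1.178856
  c_1 = sigma^2 theta_1 = 1 * (0.632) = 0.632
  c_2 = 0
Equations for k = 0 and k = 1 (AR order 1):
  gamma(0) = phi_1 gamma(1) + c_0
  gamma(1) = phi_1 gamma(0) + c_1
Substituting the second into the first: gamma(0) (1 - phi_1^2) = c_0 + phi_1 c_1, so
  gamma(0) = (c_0 + phi_1 c_1) / (1 - phi_1^2) = (1.178856 + (-0.349)(0.632)) / (1 - (-0.349)^2) = 0.958288 / 0.878199 = 1.091197.
  gamma(1) = phi_1 gamma(0) + c_1 = (-0.349)(1.091197) + (0.632) = 0.251172.
Therefore gamma(1) = 0.2512 (to 4 decimal places).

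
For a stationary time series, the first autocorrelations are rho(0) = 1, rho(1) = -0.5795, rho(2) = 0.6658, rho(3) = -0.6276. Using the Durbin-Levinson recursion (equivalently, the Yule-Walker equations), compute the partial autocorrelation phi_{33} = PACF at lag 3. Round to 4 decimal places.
\phi_{33} = -0.2910

The PACF at lag k is phi_{kk}, the last component of the solution
to the Yule-Walker system G_k phi = r_k where
  (G_k)_{ij} = rho(|i - j|), (r_k)_i = rho(i), i,j = 1..k.
Equivalently, Durbin-Levinson gives phi_{kk} iteratively:
  phi_{11} = rho(1)
  phi_{kk} = [rho(k) - sum_{j=1..k-1} phi_{k-1,j} rho(k-j)]
            / [1 - sum_{j=1..k-1} phi_{k-1,j} rho(j)],
  phi_{k,j} = phi_{k-1,j} - phi_{kk} phi_{k-1,k-j},  j = 1..k-1.
Step k = 1:
  phi_11 = rho(1) = -0.5795.
Step k = 2:
  phi_22 = [rho(2) - phi_11 rho(1)] / [1 - phi_11 rho(1)] = [0.6658 - (-0.5795)(-0.5795)] / [1 - (-0.5795)(-0.5795)]
         = 0.32997975 / 0.66417975 = 0.496823.
  Update: phi_21 = phi_11 - phi_22 phi_11 = -0.5795 - (0.496823)(-0.5795) = -0.291591.
Step k = 3:
  phi_33 = [rho(3) - phi_21 rho(2) - phi_22 rho(1)] / [1 - phi_21 rho(1) - phi_22 rho(2)]
    numerator   = -0.6276 - (-0.291591)(0.6658) - (0.496823)(-0.5795) = -0.14554974
    denominator = 1 - (-0.291591)(-0.5795) - (0.496823)(0.6658) = 0.50023823
  phi_33 = -0.14554974 / 0.50023823 = -0.291.
Therefore phi_{33} = -0.2910.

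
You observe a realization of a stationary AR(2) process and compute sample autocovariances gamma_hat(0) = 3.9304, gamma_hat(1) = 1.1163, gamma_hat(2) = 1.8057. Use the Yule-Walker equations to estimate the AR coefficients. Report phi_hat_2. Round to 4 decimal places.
\hat\phi_{2} = 0.4120

The Yule-Walker equations for an AR(p) process read, in matrix form,
  Gamma_p phi = r_p,   with   (Gamma_p)_{ij} = gamma(|i - j|),
                       (r_p)_i = gamma(i),   i,j = 1..p.
Substitute the sample gammas (Toeplitz matrix and right-hand side of size 2):
  Gamma_p = [[3.9304, 1.1163], [1.1163, 3.9304]]
  r_p     = [1.1163, 1.8057]
Written out:
  3.9304 phi_1 + 1.1163 phi_2 = 1.1163
  1.1163 phi_1 + 3.9304 phi_2 = 1.8057
Solve by Cramer's rule:
  det = gamma(0)^2 - gamma(1)^2 = (3.9304)^2 - (1.1163)^2 = 15.44804416 - 1.24612569 = 14.20191847
  phi_hat_1 = [gamma(1) gamma(0) - gamma(1) gamma(2)] / det = [(1.1163)(3.9304) - (1.1163)(1.8057)] / 14.20191847 = 2.37180261 / 14.20191847 = 0.167
  phi_hat_2 = [gamma(0) gamma(2) - gamma(1)^2] / det = [(3.9304)(1.8057) - (1.1163)^2] / 14.20191847 = 5.85099759 / 14.20191847 = 0.412
So phi_hat = [0.1670, 0.4120].
Therefore phi_hat_2 = 0.4120.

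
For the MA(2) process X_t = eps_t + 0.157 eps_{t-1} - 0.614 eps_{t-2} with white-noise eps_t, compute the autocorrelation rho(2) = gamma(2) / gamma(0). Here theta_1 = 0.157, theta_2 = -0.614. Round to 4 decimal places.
\rho(2) = -0.4381

For an MA(q) process with theta_0 = 1, the autocovariance is
  gamma(k) = sigma^2 * sum_{i=0..q-k} theta_i * theta_{i+k},
and rho(k) = gamma(k) / gamma(0). Sigma^2 cancels.
  numerator   = (1)*(-0.614) = -0.614.
  denominator = (1)^2 + (0.157)^2 + (-0.614)^2 = 1.401645.
  rho(2) = -0.614 / 1.401645 = -0.4381.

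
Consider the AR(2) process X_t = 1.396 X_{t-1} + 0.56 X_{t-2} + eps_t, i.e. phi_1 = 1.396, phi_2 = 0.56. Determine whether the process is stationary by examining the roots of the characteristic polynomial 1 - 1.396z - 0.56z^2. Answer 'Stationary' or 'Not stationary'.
\text{Not stationary}

The AR(p) characteristic polynomial is P(z) = 1 - 1.396z - 0.56z^2.
Stationarity requires all roots to lie outside the unit circle, i.e. |z| > 1 for every root.
Set 1 + (-1.396) z + (-0.56) z^2 = 0, i.e. a z^2 + b z + c = 0 with a = -0.56, b = -1.396, c = 1.
Discriminant D = b^2 - 4ac = (-1.396)^2 - 4*(-0.56)*1 = 1.948816 - (-2.24) = 4.188816.
D >= 0, so the roots are real: z = (-b +/- sqrt(D)) / (2a) = (1.396 +/- 2.04666) / (-1.12).
  z_1 = (1.396 + 2.04666) / (-1.12) = -3.0738,   |z_1| = 3.0738.
  z_2 = (1.396 - 2.04666) / (-1.12) = 0.5809,   |z_2| = 0.5809.
Moduli of all roots: 3.0738, 0.5809.
All moduli strictly greater than 1? No.
Verdict: Not stationary.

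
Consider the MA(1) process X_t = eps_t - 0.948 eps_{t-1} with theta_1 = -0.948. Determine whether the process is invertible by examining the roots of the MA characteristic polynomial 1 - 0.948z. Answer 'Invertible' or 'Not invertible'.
\text{Invertible}

The MA(q) characteristic polynomial is P(z) = 1 - 0.948z.
Invertibility requires all roots to lie outside the unit circle, i.e. |z| > 1 for every root.
This is linear in z: 1 + (-0.948) z = 0  =>  z = -1/(-0.948) = 1.054852,  |z| = 1.054852.
Moduli of all roots: 1.0549.
All moduli strictly greater than 1? Yes.
Verdict: Invertible.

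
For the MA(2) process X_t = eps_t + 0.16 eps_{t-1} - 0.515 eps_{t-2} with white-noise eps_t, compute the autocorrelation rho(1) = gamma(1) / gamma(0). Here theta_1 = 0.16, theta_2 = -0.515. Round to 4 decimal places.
\rho(1) = 0.0601

For an MA(q) process with theta_0 = 1, the autocovariance is
  gamma(k) = sigma^2 * sum_{i=0..q-k} theta_i * theta_{i+k},
and rho(k) = gamma(k) / gamma(0). Sigma^2 cancels.
  numerator   = (1)*(0.16) + (0.16)*(-0.515) = 0.0776.
  denominator = (1)^2 + (0.16)^2 + (-0.515)^2 = 1.290825.
  rho(1) = 0.0776 / 1.290825 = 0.0601.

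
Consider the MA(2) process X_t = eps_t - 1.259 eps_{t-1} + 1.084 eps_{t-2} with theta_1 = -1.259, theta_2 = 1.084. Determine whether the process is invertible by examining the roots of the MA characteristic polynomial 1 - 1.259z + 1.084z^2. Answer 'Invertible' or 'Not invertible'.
\text{Not invertible}

The MA(q) characteristic polynomial is P(z) = 1 - 1.259z + 1.084z^2.
Invertibility requires all roots to lie outside the unit circle, i.e. |z| > 1 for every root.
Set 1 + (-1.259) z + (1.084) z^2 = 0, i.e. a z^2 + b z + c = 0 with a = 1.084, b = -1.259, c = 1.
Discriminant D = b^2 - 4ac = (-1.259)^2 - 4*(1.084)*1 = 1.585081 - (4.336) = -2.750919.
D < 0, so the roots are the complex-conjugate pair z = (-b +/- i sqrt(-D)) / (2a) = 0.5807 +/- 0.765i.
For a conjugate pair |z|^2 = z * conj(z) = (product of roots) = c/a = 1/(1.084) = 0.922509, so |z| = sqrt(0.922509) = 0.9605 for both roots.
Moduli of all roots: 0.9605, 0.9605.
All moduli strictly greater than 1? No.
Verdict: Not invertible.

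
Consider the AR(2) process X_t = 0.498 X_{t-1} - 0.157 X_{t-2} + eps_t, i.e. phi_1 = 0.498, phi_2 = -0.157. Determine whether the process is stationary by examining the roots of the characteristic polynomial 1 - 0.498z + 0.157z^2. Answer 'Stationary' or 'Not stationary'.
\text{Stationary}

The AR(p) characteristic polynomial is P(z) = 1 - 0.498z + 0.157z^2.
Stationarity requires all roots to lie outside the unit circle, i.e. |z| > 1 for every root.
Set 1 + (-0.498) z + (0.157) z^2 = 0, i.e. a z^2 + b z + c = 0 with a = 0.157, b = -0.498, c = 1.
Discriminant D = b^2 - 4ac = (-0.498)^2 - 4*(0.157)*1 = 0.248004 - (0.628) = -0.379996.
D < 0, so the roots are the complex-conjugate pair z = (-b +/- i sqrt(-D)) / (2a) = 1.586 +/- 1.9632i.
For a conjugate pair |z|^2 = z * conj(z) = (product of roots) = c/a = 1/(0.157) = 6.369427, so |z| = sqrt(6.369427) = 2.5238 for both roots.
Moduli of all roots: 2.5238, 2.5238.
All moduli strictly greater than 1? Yes.
Verdict: Stationary.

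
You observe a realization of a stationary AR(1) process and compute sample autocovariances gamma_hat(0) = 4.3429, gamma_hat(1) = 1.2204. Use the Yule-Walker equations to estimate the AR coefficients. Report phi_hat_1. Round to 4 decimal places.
\hat\phi_{1} = 0.2810

The Yule-Walker equations for an AR(p) process read, in matrix form,
  Gamma_p phi = r_p,   with   (Gamma_p)_{ij} = gamma(|i - j|),
                       (r_p)_i = gamma(i),   i,j = 1..p.
Substitute the sample gammas (Toeplitz matrix and right-hand side of size 1):
  Gamma_p = [[4.3429]]
  r_p     = [1.2204]
With p = 1 this is the single equation gamma(0) phi_1 = gamma(1):
  phi_hat_1 = gamma(1) / gamma(0) = 1.2204 / 4.3429 = 0.2810.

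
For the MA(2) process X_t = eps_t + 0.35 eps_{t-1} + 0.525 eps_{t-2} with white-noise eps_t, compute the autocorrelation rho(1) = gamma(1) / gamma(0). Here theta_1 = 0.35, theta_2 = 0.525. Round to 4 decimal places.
\rho(1) = 0.3818

For an MA(q) process with theta_0 = 1, the autocovariance is
  gamma(k) = sigma^2 * sum_{i=0..q-k} theta_i * theta_{i+k},
and rho(k) = gamma(k) / gamma(0). Sigma^2 cancels.
  numerator   = (1)*(0.35) + (0.35)*(0.525) = 0.53375.
  denominator = (1)^2 + (0.35)^2 + (0.525)^2 = 1.398125.
  rho(1) = 0.53375 / 1.398125 = 0.3818.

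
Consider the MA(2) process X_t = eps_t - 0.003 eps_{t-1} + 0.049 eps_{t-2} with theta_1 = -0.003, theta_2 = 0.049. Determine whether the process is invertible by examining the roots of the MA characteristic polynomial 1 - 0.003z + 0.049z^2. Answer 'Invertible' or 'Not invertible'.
\text{Invertible}

The MA(q) characteristic polynomial is P(z) = 1 - 0.003z + 0.049z^2.
Invertibility requires all roots to lie outside the unit circle, i.e. |z| > 1 for every root.
Set 1 + (-0.003) z + (0.049) z^2 = 0, i.e. a z^2 + b z + c = 0 with a = 0.049, b = -0.003, c = 1.
Discriminant D = b^2 - 4ac = (-0.003)^2 - 4*(0.049)*1 = 0.000009 - (0.196) = -0.195991.
D < 0, so the roots are the complex-conjugate pair z = (-b +/- i sqrt(-D)) / (2a) = 0.0306 +/- 4.5174i.
For a conjugate pair |z|^2 = z * conj(z) = (product of roots) = c/a = 1/(0.049) = 20.408163, so |z| = sqrt(20.408163) = 4.5175 for both roots.
Moduli of all roots: 4.5175, 4.5175.
All moduli strictly greater than 1? Yes.
Verdict: Invertible.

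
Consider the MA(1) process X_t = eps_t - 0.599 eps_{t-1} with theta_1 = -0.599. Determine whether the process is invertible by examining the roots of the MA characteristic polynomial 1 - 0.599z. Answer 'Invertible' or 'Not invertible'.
\text{Invertible}

The MA(q) characteristic polynomial is P(z) = 1 - 0.599z.
Invertibility requires all roots to lie outside the unit circle, i.e. |z| > 1 for every root.
This is linear in z: 1 + (-0.599) z = 0  =>  z = -1/(-0.599) = 1.669449,  |z| = 1.669449.
Moduli of all roots: 1.6694.
All moduli strictly greater than 1? Yes.
Verdict: Invertible.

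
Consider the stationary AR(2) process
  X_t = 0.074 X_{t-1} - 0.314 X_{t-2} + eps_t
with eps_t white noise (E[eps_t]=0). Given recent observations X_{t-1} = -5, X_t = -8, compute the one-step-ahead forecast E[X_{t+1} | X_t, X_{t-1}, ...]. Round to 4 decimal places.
E[X_{t+1} \mid \mathcal F_t] = 0.9780

For an AR(p) model X_t = c + sum_i phi_i X_{t-i} + eps_t, the
one-step-ahead conditional mean is
  E[X_{t+1} | X_t, ...] = c + sum_i phi_i X_{t+1-i}.
Substitute known values:
  E[X_{t+1} | ...] = (0.074) * (-8) + (-0.314) * (-5)
                   = 0.9780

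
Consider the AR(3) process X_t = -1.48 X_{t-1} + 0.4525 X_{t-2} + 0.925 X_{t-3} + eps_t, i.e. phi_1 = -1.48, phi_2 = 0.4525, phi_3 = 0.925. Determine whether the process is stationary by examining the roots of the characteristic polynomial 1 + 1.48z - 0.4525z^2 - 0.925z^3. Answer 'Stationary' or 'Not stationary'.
\text{Not stationary}

The AR(p) characteristic polynomial is P(z) = 1 + 1.48z - 0.4525z^2 - 0.925z^3.
Stationarity requires all roots to lie outside the unit circle, i.e. |z| > 1 for every root.
Degree 3: look for a simple real root z0 first, then factor out (1 - z/z0) and solve the remaining quadratic.
Testing z0 = -0.8: P(-0.8) = 1 + (1.48)(-0.8) + (-0.4525)(-0.8)^2 + (-0.925)(-0.8)^3
  = 1 + (-1.184) + (-0.2896) + (0.4736) = 0.  So z_0 = -0.8 is a root, |z_0| = 0.8.
Divide out the factor (1 + 1.25 z) = (1 - z/z0) (since 1/z0 = -1.25):
  P(z) = (1 + 1.25 z)(1 + (0.23) z + (-0.74) z^2)
  [check: z-coef 0.23 - (-1.25) = 1.48; z^2-coef -0.74 - (-1.25)(0.23) = -0.4525; z^3-coef -(-1.25)(-0.74) = -0.925.]
Remaining roots from the quadratic factor 1 + (0.23) z + (-0.74) z^2:
  Set 1 + (0.23) z + (-0.74) z^2 = 0, i.e. a z^2 + b z + c = 0 with a = -0.74, b = 0.23, c = 1.
  Discriminant D = b^2 - 4ac = (0.23)^2 - 4*(-0.74)*1 = 0.0529 - (-2.96) = 3.0129.
  D >= 0, so the roots are real: z = (-b +/- sqrt(D)) / (2a) = (-0.23 +/- 1.735771) / (-1.48).
    z_1 = (-0.23 + 1.735771) / (-1.48) = -1.0174,   |z_1| = 1.0174.
    z_2 = (-0.23 - 1.735771) / (-1.48) = 1.3282,   |z_2| = 1.3282.
Moduli of all roots: 0.8000, 1.0174, 1.3282.
All moduli strictly greater than 1? No.
Verdict: Not stationary.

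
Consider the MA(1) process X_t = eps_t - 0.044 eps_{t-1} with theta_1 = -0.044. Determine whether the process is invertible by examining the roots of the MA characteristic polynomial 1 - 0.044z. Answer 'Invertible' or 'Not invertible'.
\text{Invertible}

The MA(q) characteristic polynomial is P(z) = 1 - 0.044z.
Invertibility requires all roots to lie outside the unit circle, i.e. |z| > 1 for every root.
This is linear in z: 1 + (-0.044) z = 0  =>  z = -1/(-0.044) = 22.727273,  |z| = 22.727273.
Moduli of all roots: 22.7273.
All moduli strictly greater than 1? Yes.
Verdict: Invertible.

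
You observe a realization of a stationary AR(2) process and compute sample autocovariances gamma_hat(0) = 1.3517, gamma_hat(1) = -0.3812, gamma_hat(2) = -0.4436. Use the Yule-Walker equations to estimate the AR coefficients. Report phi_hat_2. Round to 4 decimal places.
\hat\phi_{2} = -0.4429

The Yule-Walker equations for an AR(p) process read, in matrix form,
  Gamma_p phi = r_p,   with   (Gamma_p)_{ij} = gamma(|i - j|),
                       (r_p)_i = gamma(i),   i,j = 1..p.
Substitute the sample gammas (Toeplitz matrix and right-hand side of size 2):
  Gamma_p = [[1.3517, -0.3812], [-0.3812, 1.3517]]
  r_p     = [-0.3812, -0.4436]
Written out:
  1.3517 phi_1 - 0.3812 phi_2 = -0.3812
  -0.3812 phi_1 + 1.3517 phi_2 = -0.4436
Solve by Cramer's rule:
  det = gamma(0)^2 - gamma(1)^2 = (1.3517)^2 - (-0.3812)^2 = 1.82709289 - 0.14531344 = 1.68177945
  phi_hat_1 = [gamma(1) gamma(0) - gamma(1) gamma(2)] / det = [(-0.3812)(1.3517) - (-0.3812)(-0.4436)] / 1.68177945 = -0.68436836 / 1.68177945 = -0.4069
  phi_hat_2 = [gamma(0) gamma(2) - gamma(1)^2] / det = [(1.3517)(-0.4436) - (-0.3812)^2] / 1.68177945 = -0.74492756 / 1.68177945 = -0.4429
So phi_hat = [-0.4069, -0.4429].
Therefore phi_hat_2 = -0.4429.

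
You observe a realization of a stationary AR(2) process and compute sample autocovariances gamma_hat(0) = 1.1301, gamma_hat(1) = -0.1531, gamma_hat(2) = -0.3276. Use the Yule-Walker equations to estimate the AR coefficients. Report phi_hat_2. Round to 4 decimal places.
\hat\phi_{2} = -0.3140

The Yule-Walker equations for an AR(p) process read, in matrix form,
  Gamma_p phi = r_p,   with   (Gamma_p)_{ij} = gamma(|i - j|),
                       (r_p)_i = gamma(i),   i,j = 1..p.
Substitute the sample gammas (Toeplitz matrix and right-hand side of size 2):
  Gamma_p = [[1.1301, -0.1531], [-0.1531, 1.1301]]
  r_p     = [-0.1531, -0.3276]
Written out:
  1.1301 phi_1 - 0.1531 phi_2 = -0.1531
  -0.1531 phi_1 + 1.1301 phi_2 = -0.3276
Solve by Cramer's rule:
  det = gamma(0)^2 - gamma(1)^2 = (1.1301)^2 - (-0.1531)^2 = 1.27712601 - 0.02343961 = 1.2536864
  phi_hat_1 = [gamma(1) gamma(0) - gamma(1) gamma(2)] / det = [(-0.1531)(1.1301) - (-0.1531)(-0.3276)] / 1.2536864 = -0.22317387 / 1.2536864 = -0.178
  phi_hat_2 = [gamma(0) gamma(2) - gamma(1)^2] / det = [(1.1301)(-0.3276) - (-0.1531)^2] / 1.2536864 = -0.39366037 / 1.2536864 = -0.314
So phi_hat = [-0.1780, -0.3140].
Therefore phi_hat_2 = -0.3140.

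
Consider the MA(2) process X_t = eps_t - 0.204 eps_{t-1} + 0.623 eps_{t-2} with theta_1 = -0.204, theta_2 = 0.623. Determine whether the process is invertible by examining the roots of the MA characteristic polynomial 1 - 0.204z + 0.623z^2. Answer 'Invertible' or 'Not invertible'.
\text{Invertible}

The MA(q) characteristic polynomial is P(z) = 1 - 0.204z + 0.623z^2.
Invertibility requires all roots to lie outside the unit circle, i.e. |z| > 1 for every root.
Set 1 + (-0.204) z + (0.623) z^2 = 0, i.e. a z^2 + b z + c = 0 with a = 0.623, b = -0.204, c = 1.
Discriminant D = b^2 - 4ac = (-0.204)^2 - 4*(0.623)*1 = 0.041616 - (2.492) = -2.450384.
D < 0, so the roots are the complex-conjugate pair z = (-b +/- i sqrt(-D)) / (2a) = 0.1637 +/- 1.2563i.
For a conjugate pair |z|^2 = z * conj(z) = (product of roots) = c/a = 1/(0.623) = 1.605136, so |z| = sqrt(1.605136) = 1.2669 for both roots.
Moduli of all roots: 1.2669, 1.2669.
All moduli strictly greater than 1? Yes.
Verdict: Invertible.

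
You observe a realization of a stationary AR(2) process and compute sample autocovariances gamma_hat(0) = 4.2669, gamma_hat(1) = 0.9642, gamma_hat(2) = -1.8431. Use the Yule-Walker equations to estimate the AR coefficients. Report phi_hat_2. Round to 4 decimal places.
\hat\phi_{2} = -0.5090

The Yule-Walker equations for an AR(p) process read, in matrix form,
  Gamma_p phi = r_p,   with   (Gamma_p)_{ij} = gamma(|i - j|),
                       (r_p)_i = gamma(i),   i,j = 1..p.
Substitute the sample gammas (Toeplitz matrix and right-hand side of size 2):
  Gamma_p = [[4.2669, 0.9642], [0.9642, 4.2669]]
  r_p     = [0.9642, -1.8431]
Written out:
  4.2669 phi_1 + 0.9642 phi_2 = 0.9642
  0.9642 phi_1 + 4.2669 phi_2 = -1.8431
Solve by Cramer's rule:
  det = gamma(0)^2 - gamma(1)^2 = (4.2669)^2 - (0.9642)^2 = 18.20643561 - 0.92968164 = 17.27675397
  phi_hat_1 = [gamma(1) gamma(0) - gamma(1) gamma(2)] / det = [(0.9642)(4.2669) - (0.9642)(-1.8431)] / 17.27675397 = 5.891262 / 17.27675397 = 0.341
  phi_hat_2 = [gamma(0) gamma(2) - gamma(1)^2] / det = [(4.2669)(-1.8431) - (0.9642)^2] / 17.27675397 = -8.79400503 / 17.27675397 = -0.509
So phi_hat = [0.3410, -0.5090].
Therefore phi_hat_2 = -0.5090.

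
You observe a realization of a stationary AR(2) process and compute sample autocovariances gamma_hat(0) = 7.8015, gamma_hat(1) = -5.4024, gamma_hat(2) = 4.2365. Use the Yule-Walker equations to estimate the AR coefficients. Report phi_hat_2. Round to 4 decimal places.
\hat\phi_{2} = 0.1220

The Yule-Walker equations for an AR(p) process read, in matrix form,
  Gamma_p phi = r_p,   with   (Gamma_p)_{ij} = gamma(|i - j|),
                       (r_p)_i = gamma(i),   i,j = 1..p.
Substitute the sample gammas (Toeplitz matrix and right-hand side of size 2):
  Gamma_p = [[7.8015, -5.4024], [-5.4024, 7.8015]]
  r_p     = [-5.4024, 4.2365]
Written out:
  7.8015 phi_1 - 5.4024 phi_2 = -5.4024
  -5.4024 phi_1 + 7.8015 phi_2 = 4.2365
Solve by Cramer's rule:
  det = gamma(0)^2 - gamma(1)^2 = (7.8015)^2 - (-5.4024)^2 = 60.86340225 - 29.18592576 = 31.67747649
  phi_hat_1 = [gamma(1) gamma(0) - gamma(1) gamma(2)] / det = [(-5.4024)(7.8015) - (-5.4024)(4.2365)] / 31.67747649 = -19.259556 / 31.67747649 = -0.608
  phi_hat_2 = [gamma(0) gamma(2) - gamma(1)^2] / det = [(7.8015)(4.2365) - (-5.4024)^2] / 31.67747649 = 3.86512899 / 31.67747649 = 0.122
So phi_hat = [-0.6080, 0.1220].
Therefore phi_hat_2 = 0.1220.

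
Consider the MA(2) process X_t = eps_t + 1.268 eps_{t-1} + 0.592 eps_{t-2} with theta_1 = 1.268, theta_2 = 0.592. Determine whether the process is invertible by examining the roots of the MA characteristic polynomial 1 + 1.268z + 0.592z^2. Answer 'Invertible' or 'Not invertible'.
\text{Invertible}

The MA(q) characteristic polynomial is P(z) = 1 + 1.268z + 0.592z^2.
Invertibility requires all roots to lie outside the unit circle, i.e. |z| > 1 for every root.
Set 1 + (1.268) z + (0.592) z^2 = 0, i.e. a z^2 + b z + c = 0 with a = 0.592, b = 1.268, c = 1.
Discriminant D = b^2 - 4ac = (1.268)^2 - 4*(0.592)*1 = 1.607824 - (2.368) = -0.760176.
D < 0, so the roots are the complex-conjugate pair z = (-b +/- i sqrt(-D)) / (2a) = -1.0709 +/- 0.7364i.
For a conjugate pair |z|^2 = z * conj(z) = (product of roots) = c/a = 1/(0.592) = 1.689189, so |z| = sqrt(1.689189) = 1.2997 for both roots.
Moduli of all roots: 1.2997, 1.2997.
All moduli strictly greater than 1? Yes.
Verdict: Invertible.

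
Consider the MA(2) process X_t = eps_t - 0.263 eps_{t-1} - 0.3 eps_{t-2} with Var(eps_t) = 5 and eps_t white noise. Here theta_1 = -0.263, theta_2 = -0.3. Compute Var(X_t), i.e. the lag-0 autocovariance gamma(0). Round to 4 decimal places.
\gamma(0) = 5.7958

For an MA(q) process X_t = eps_t + sum_i theta_i eps_{t-i} with
Var(eps_t) = sigma^2, the variance is
  gamma(0) = sigma^2 * (1 + sum_i theta_i^2).
  sum_i theta_i^2 = (-0.263)^2 + (-0.3)^2 = 0.069169 + 0.09 = 0.159169.
  gamma(0) = 5 * (1 + 0.159169) = 5 * 1.159169 = 5.795845, which rounds to 5.7958.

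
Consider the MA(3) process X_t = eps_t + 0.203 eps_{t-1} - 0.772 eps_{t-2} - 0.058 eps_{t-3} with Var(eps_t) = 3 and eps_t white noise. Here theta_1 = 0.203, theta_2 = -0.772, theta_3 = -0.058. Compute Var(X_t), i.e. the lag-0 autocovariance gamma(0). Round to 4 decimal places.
\gamma(0) = 4.9217

For an MA(q) process X_t = eps_t + sum_i theta_i eps_{t-i} with
Var(eps_t) = sigma^2, the variance is
  gamma(0) = sigma^2 * (1 + sum_i theta_i^2).
  sum_i theta_i^2 = (0.203)^2 + (-0.772)^2 + (-0.058)^2 = 0.041209 + 0.595984 + 0.003364 = 0.640557.
  gamma(0) = 3 * (1 + 0.640557) = 3 * 1.640557 = 4.921671, which rounds to 4.9217.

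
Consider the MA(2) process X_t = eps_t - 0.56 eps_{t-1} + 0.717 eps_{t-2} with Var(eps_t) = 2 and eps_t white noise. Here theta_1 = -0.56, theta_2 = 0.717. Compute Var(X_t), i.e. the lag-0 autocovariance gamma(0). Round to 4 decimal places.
\gamma(0) = 3.6554

For an MA(q) process X_t = eps_t + sum_i theta_i eps_{t-i} with
Var(eps_t) = sigma^2, the variance is
  gamma(0) = sigma^2 * (1 + sum_i theta_i^2).
  sum_i theta_i^2 = (-0.56)^2 + (0.717)^2 = 0.3136 + 0.514089 = 0.827689.
  gamma(0) = 2 * (1 + 0.827689) = 2 * 1.827689 = 3.655378, which rounds to 3.6554.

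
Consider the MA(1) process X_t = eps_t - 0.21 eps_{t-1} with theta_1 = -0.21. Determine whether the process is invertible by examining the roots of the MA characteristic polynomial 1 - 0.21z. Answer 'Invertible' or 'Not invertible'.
\text{Invertible}

The MA(q) characteristic polynomial is P(z) = 1 - 0.21z.
Invertibility requires all roots to lie outside the unit circle, i.e. |z| > 1 for every root.
This is linear in z: 1 + (-0.21) z = 0  =>  z = -1/(-0.21) = 4.761905,  |z| = 4.761905.
Moduli of all roots: 4.7619.
All moduli strictly greater than 1? Yes.
Verdict: Invertible.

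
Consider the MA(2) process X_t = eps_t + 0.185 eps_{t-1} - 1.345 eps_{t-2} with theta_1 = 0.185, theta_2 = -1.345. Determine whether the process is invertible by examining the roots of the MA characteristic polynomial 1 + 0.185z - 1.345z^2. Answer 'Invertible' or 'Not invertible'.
\text{Not invertible}

The MA(q) characteristic polynomial is P(z) = 1 + 0.185z - 1.345z^2.
Invertibility requires all roots to lie outside the unit circle, i.e. |z| > 1 for every root.
Set 1 + (0.185) z + (-1.345) z^2 = 0, i.e. a z^2 + b z + c = 0 with a = -1.345, b = 0.185, c = 1.
Discriminant D = b^2 - 4ac = (0.185)^2 - 4*(-1.345)*1 = 0.034225 - (-5.38) = 5.414225.
D >= 0, so the roots are real: z = (-b +/- sqrt(D)) / (2a) = (-0.185 +/- 2.326849) / (-2.69).
  z_1 = (-0.185 + 2.326849) / (-2.69) = -0.7962,   |z_1| = 0.7962.
  z_2 = (-0.185 - 2.326849) / (-2.69) = 0.9338,   |z_2| = 0.9338.
Moduli of all roots: 0.7962, 0.9338.
All moduli strictly greater than 1? No.
Verdict: Not invertible.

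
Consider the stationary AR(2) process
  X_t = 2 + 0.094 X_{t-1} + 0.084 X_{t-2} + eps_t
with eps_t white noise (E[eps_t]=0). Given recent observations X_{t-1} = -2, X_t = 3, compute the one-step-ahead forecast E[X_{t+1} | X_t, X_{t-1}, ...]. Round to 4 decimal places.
E[X_{t+1} \mid \mathcal F_t] = 2.1140

For an AR(p) model X_t = c + sum_i phi_i X_{t-i} + eps_t, the
one-step-ahead conditional mean is
  E[X_{t+1} | X_t, ...] = c + sum_i phi_i X_{t+1-i}.
Substitute known values:
  E[X_{t+1} | ...] = 2 + (0.094) * (3) + (0.084) * (-2)
                   = 2.1140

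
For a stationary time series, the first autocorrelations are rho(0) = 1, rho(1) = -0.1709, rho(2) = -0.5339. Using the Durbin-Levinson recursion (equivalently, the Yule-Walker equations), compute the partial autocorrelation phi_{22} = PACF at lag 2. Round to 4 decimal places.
\phi_{22} = -0.5800

The PACF at lag k is phi_{kk}, the last component of the solution
to the Yule-Walker system G_k phi = r_k where
  (G_k)_{ij} = rho(|i - j|), (r_k)_i = rho(i), i,j = 1..k.
Equivalently, Durbin-Levinson gives phi_{kk} iteratively:
  phi_{11} = rho(1)
  phi_{kk} = [rho(k) - sum_{j=1..k-1} phi_{k-1,j} rho(k-j)]
            / [1 - sum_{j=1..k-1} phi_{k-1,j} rho(j)],
  phi_{k,j} = phi_{k-1,j} - phi_{kk} phi_{k-1,k-j},  j = 1..k-1.
Step k = 1:
  phi_11 = rho(1) = -0.1709.
Step k = 2:
  phi_22 = [rho(2) - phi_11 rho(1)] / [1 - phi_11 rho(1)] = [-0.5339 - (-0.1709)(-0.1709)] / [1 - (-0.1709)(-0.1709)]
         = -0.56310681 / 0.97079319 = -0.58.
Therefore phi_{22} = -0.5800.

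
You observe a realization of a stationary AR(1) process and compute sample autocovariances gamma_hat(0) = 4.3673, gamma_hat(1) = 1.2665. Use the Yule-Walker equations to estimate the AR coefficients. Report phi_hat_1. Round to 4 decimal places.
\hat\phi_{1} = 0.2900

The Yule-Walker equations for an AR(p) process read, in matrix form,
  Gamma_p phi = r_p,   with   (Gamma_p)_{ij} = gamma(|i - j|),
                       (r_p)_i = gamma(i),   i,j = 1..p.
Substitute the sample gammas (Toeplitz matrix and right-hand side of size 1):
  Gamma_p = [[4.3673]]
  r_p     = [1.2665]
With p = 1 this is the single equation gamma(0) phi_1 = gamma(1):
  phi_hat_1 = gamma(1) / gamma(0) = 1.2665 / 4.3673 = 0.2900.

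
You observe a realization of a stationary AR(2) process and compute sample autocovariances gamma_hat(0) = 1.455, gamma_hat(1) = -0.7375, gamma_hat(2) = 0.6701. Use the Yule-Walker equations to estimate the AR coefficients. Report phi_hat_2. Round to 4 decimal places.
\hat\phi_{2} = 0.2740

The Yule-Walker equations for an AR(p) process read, in matrix form,
  Gamma_p phi = r_p,   with   (Gamma_p)_{ij} = gamma(|i - j|),
                       (r_p)_i = gamma(i),   i,j = 1..p.
Substitute the sample gammas (Toeplitz matrix and right-hand side of size 2):
  Gamma_p = [[1.455, -0.7375], [-0.7375, 1.455]]
  r_p     = [-0.7375, 0.6701]
Written out:
  1.455 phi_1 - 0.7375 phi_2 = -0.7375
  -0.7375 phi_1 + 1.455 phi_2 = 0.6701
Solve by Cramer's rule:
  det = gamma(0)^2 - gamma(1)^2 = (1.455)^2 - (-0.7375)^2 = 2.117025 - 0.54390625 = 1.57311875
  phi_hat_1 = [gamma(1) gamma(0) - gamma(1) gamma(2)] / det = [(-0.7375)(1.455) - (-0.7375)(0.6701)] / 1.57311875 = -0.57886375 / 1.57311875 = -0.368
  phi_hat_2 = [gamma(0) gamma(2) - gamma(1)^2] / det = [(1.455)(0.6701) - (-0.7375)^2] / 1.57311875 = 0.43108925 / 1.57311875 = 0.274
So phi_hat = [-0.3680, 0.2740].
Therefore phi_hat_2 = 0.2740.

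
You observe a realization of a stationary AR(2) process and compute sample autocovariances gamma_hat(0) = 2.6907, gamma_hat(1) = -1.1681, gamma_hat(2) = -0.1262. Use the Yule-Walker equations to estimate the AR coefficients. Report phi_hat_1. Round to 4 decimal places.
\hat\phi_{1} = -0.5600

The Yule-Walker equations for an AR(p) process read, in matrix form,
  Gamma_p phi = r_p,   with   (Gamma_p)_{ij} = gamma(|i - j|),
                       (r_p)_i = gamma(i),   i,j = 1..p.
Substitute the sample gammas (Toeplitz matrix and right-hand side of size 2):
  Gamma_p = [[2.6907, -1.1681], [-1.1681, 2.6907]]
  r_p     = [-1.1681, -0.1262]
Written out:
  2.6907 phi_1 - 1.1681 phi_2 = -1.1681
  -1.1681 phi_1 + 2.6907 phi_2 = -0.1262
Solve by Cramer's rule:
  det = gamma(0)^2 - gamma(1)^2 = (2.6907)^2 - (-1.1681)^2 = 7.23986649 - 1.36445761 = 5.87540888
  phi_hat_1 = [gamma(1) gamma(0) - gamma(1) gamma(2)] / det = [(-1.1681)(2.6907) - (-1.1681)(-0.1262)] / 5.87540888 = -3.29042089 / 5.87540888 = -0.56
  phi_hat_2 = [gamma(0) gamma(2) - gamma(1)^2] / det = [(2.6907)(-0.1262) - (-1.1681)^2] / 5.87540888 = -1.70402395 / 5.87540888 = -0.29
So phi_hat = [-0.5600, -0.2900].
Therefore phi_hat_1 = -0.5600.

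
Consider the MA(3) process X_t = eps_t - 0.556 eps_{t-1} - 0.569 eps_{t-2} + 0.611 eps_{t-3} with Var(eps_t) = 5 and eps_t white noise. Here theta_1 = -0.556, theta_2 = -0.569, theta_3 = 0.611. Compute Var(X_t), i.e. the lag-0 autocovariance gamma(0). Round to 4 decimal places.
\gamma(0) = 10.0311

For an MA(q) process X_t = eps_t + sum_i theta_i eps_{t-i} with
Var(eps_t) = sigma^2, the variance is
  gamma(0) = sigma^2 * (1 + sum_i theta_i^2).
  sum_i theta_i^2 = (-0.556)^2 + (-0.569)^2 + (0.611)^2 = 0.309136 + 0.323761 + 0.373321 = 1.006218.
  gamma(0) = 5 * (1 + 1.006218) = 5 * 2.006218 = 10.03109, which rounds to 10.0311.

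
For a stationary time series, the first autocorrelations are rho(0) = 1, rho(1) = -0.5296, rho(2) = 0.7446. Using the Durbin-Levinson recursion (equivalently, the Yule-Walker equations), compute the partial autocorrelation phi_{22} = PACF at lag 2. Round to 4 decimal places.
\phi_{22} = 0.6450

The PACF at lag k is phi_{kk}, the last component of the solution
to the Yule-Walker system G_k phi = r_k where
  (G_k)_{ij} = rho(|i - j|), (r_k)_i = rho(i), i,j = 1..k.
Equivalently, Durbin-Levinson gives phi_{kk} iteratively:
  phi_{11} = rho(1)
  phi_{kk} = [rho(k) - sum_{j=1..k-1} phi_{k-1,j} rho(k-j)]
            / [1 - sum_{j=1..k-1} phi_{k-1,j} rho(j)],
  phi_{k,j} = phi_{k-1,j} - phi_{kk} phi_{k-1,k-j},  j = 1..k-1.
Step k = 1:
  phi_11 = rho(1) = -0.5296.
Step k = 2:
  phi_22 = [rho(2) - phi_11 rho(1)] / [1 - phi_11 rho(1)] = [0.7446 - (-0.5296)(-0.5296)] / [1 - (-0.5296)(-0.5296)]
         = 0.46412384 / 0.71952384 = 0.645.
Therefore phi_{22} = 0.6450.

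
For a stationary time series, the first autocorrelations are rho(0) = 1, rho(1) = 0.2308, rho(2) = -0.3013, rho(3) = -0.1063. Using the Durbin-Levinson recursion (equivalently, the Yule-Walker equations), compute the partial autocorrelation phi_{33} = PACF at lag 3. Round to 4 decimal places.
\phi_{33} = 0.0930

The PACF at lag k is phi_{kk}, the last component of the solution
to the Yule-Walker system G_k phi = r_k where
  (G_k)_{ij} = rho(|i - j|), (r_k)_i = rho(i), i,j = 1..k.
Equivalently, Durbin-Levinson gives phi_{kk} iteratively:
  phi_{11} = rho(1)
  phi_{kk} = [rho(k) - sum_{j=1..k-1} phi_{k-1,j} rho(k-j)]
            / [1 - sum_{j=1..k-1} phi_{k-1,j} rho(j)],
  phi_{k,j} = phi_{k-1,j} - phi_{kk} phi_{k-1,k-j},  j = 1..k-1.
Step k = 1:
  phi_11 = rho(1) = 0.2308.
Step k = 2:
  phi_22 = [rho(2) - phi_11 rho(1)] / [1 - phi_11 rho(1)] = [-0.3013 - (0.2308)(0.2308)] / [1 - (0.2308)(0.2308)]
         = -0.35456864 / 0.94673136 = -0.374519.
  Update: phi_21 = phi_11 - phi_22 phi_11 = 0.2308 - (-0.374519)(0.2308) = 0.317239.
Step k = 3:
  phi_33 = [rho(3) - phi_21 rho(2) - phi_22 rho(1)] / [1 - phi_21 rho(1) - phi_22 rho(2)]
    numerator   = -0.1063 - (0.317239)(-0.3013) - (-0.374519)(0.2308) = 0.07572301
    denominator = 1 - (0.317239)(0.2308) - (-0.374519)(-0.3013) = 0.81393876
  phi_33 = 0.07572301 / 0.81393876 = 0.093.
Therefore phi_{33} = 0.0930.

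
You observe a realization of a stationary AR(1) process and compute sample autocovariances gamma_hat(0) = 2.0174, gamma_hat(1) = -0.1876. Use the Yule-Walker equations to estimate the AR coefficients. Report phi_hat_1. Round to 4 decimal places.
\hat\phi_{1} = -0.0930

The Yule-Walker equations for an AR(p) process read, in matrix form,
  Gamma_p phi = r_p,   with   (Gamma_p)_{ij} = gamma(|i - j|),
                       (r_p)_i = gamma(i),   i,j = 1..p.
Substitute the sample gammas (Toeplitz matrix and right-hand side of size 1):
  Gamma_p = [[2.0174]]
  r_p     = [-0.1876]
With p = 1 this is the single equation gamma(0) phi_1 = gamma(1):
  phi_hat_1 = gamma(1) / gamma(0) = -0.1876 / 2.0174 = -0.0930.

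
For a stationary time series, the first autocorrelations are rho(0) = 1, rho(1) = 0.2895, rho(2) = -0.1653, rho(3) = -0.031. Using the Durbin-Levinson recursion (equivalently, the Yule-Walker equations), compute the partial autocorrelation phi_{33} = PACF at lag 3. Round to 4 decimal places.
\phi_{33} = 0.1280

The PACF at lag k is phi_{kk}, the last component of the solution
to the Yule-Walker system G_k phi = r_k where
  (G_k)_{ij} = rho(|i - j|), (r_k)_i = rho(i), i,j = 1..k.
Equivalently, Durbin-Levinson gives phi_{kk} iteratively:
  phi_{11} = rho(1)
  phi_{kk} = [rho(k) - sum_{j=1..k-1} phi_{k-1,j} rho(k-j)]
            / [1 - sum_{j=1..k-1} phi_{k-1,j} rho(j)],
  phi_{k,j} = phi_{k-1,j} - phi_{kk} phi_{k-1,k-j},  j = 1..k-1.
Step k = 1:
  phi_11 = rho(1) = 0.2895.
Step k = 2:
  phi_22 = [rho(2) - phi_11 rho(1)] / [1 - phi_11 rho(1)] = [-0.1653 - (0.2895)(0.2895)] / [1 - (0.2895)(0.2895)]
         = -0.24911025 / 0.91618975 = -0.271898.
  Update: phi_21 = phi_11 - phi_22 phi_11 = 0.2895 - (-0.271898)(0.2895) = 0.368214.
Step k = 3:
  phi_33 = [rho(3) - phi_21 rho(2) - phi_22 rho(1)] / [1 - phi_21 rho(1) - phi_22 rho(2)]
    numerator   = -0.031 - (0.368214)(-0.1653) - (-0.271898)(0.2895) = 0.10858036
    denominator = 1 - (0.368214)(0.2895) - (-0.271898)(-0.1653) = 0.84845715
  phi_33 = 0.10858036 / 0.84845715 = 0.128.
Therefore phi_{33} = 0.1280.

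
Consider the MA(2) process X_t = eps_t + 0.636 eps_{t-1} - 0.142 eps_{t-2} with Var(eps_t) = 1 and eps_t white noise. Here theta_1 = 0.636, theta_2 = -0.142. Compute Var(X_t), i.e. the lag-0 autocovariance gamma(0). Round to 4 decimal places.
\gamma(0) = 1.4247

For an MA(q) process X_t = eps_t + sum_i theta_i eps_{t-i} with
Var(eps_t) = sigma^2, the variance is
  gamma(0) = sigma^2 * (1 + sum_i theta_i^2).
  sum_i theta_i^2 = (0.636)^2 + (-0.142)^2 = 0.404496 + 0.020164 = 0.42466.
  gamma(0) = 1 * (1 + 0.42466) = 1 * 1.42466 = 1.42466, which rounds to 1.4247.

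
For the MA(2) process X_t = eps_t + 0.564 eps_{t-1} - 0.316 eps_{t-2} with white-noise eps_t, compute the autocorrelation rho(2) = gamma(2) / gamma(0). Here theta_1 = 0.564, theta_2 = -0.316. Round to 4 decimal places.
\rho(2) = -0.2229

For an MA(q) process with theta_0 = 1, the autocovariance is
  gamma(k) = sigma^2 * sum_{i=0..q-k} theta_i * theta_{i+k},
and rho(k) = gamma(k) / gamma(0). Sigma^2 cancels.
  numerator   = (1)*(-0.316) = -0.316.
  denominator = (1)^2 + (0.564)^2 + (-0.316)^2 = 1.417952.
  rho(2) = -0.316 / 1.417952 = -0.2229.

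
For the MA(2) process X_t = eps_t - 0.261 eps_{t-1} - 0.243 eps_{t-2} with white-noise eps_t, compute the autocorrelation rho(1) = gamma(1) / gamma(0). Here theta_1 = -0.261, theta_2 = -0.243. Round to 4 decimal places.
\rho(1) = -0.1753

For an MA(q) process with theta_0 = 1, the autocovariance is
  gamma(k) = sigma^2 * sum_{i=0..q-k} theta_i * theta_{i+k},
and rho(k) = gamma(k) / gamma(0). Sigma^2 cancels.
  numerator   = (1)*(-0.261) + (-0.261)*(-0.243) = -0.197577.
  denominator = (1)^2 + (-0.261)^2 + (-0.243)^2 = 1.12717.
  rho(1) = -0.197577 / 1.12717 = -0.1753.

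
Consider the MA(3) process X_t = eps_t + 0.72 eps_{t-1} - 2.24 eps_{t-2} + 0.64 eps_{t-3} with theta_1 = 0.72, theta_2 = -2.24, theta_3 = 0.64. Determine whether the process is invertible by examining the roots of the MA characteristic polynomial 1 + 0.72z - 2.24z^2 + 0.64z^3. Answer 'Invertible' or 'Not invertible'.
\text{Not invertible}

The MA(q) characteristic polynomial is P(z) = 1 + 0.72z - 2.24z^2 + 0.64z^3.
Invertibility requires all roots to lie outside the unit circle, i.e. |z| > 1 for every root.
Degree 3: look for a simple real root z0 first, then factor out (1 - z/z0) and solve the remaining quadratic.
Testing z0 = -0.5: P(-0.5) = 1 + (0.72)(-0.5) + (-2.24)(-0.5)^2 + (0.64)(-0.5)^3
  = 1 + (-0.36) + (-0.56) + (-0.08) = 0.  So z_0 = -0.5 is a root, |z_0| = 0.5.
Divide out the factor (1 + 2 z) = (1 - z/z0) (since 1/z0 = -2):
  P(z) = (1 + 2 z)(1 + (-1.28) z + (0.32) z^2)
  [check: z-coef -1.28 - (-2) = 0.72; z^2-coef 0.32 - (-2)(-1.28) = -2.24; z^3-coef -(-2)(0.32) = 0.64.]
Remaining roots from the quadratic factor 1 + (-1.28) z + (0.32) z^2:
  Set 1 + (-1.28) z + (0.32) z^2 = 0, i.e. a z^2 + b z + c = 0 with a = 0.32, b = -1.28, c = 1.
  Discriminant D = b^2 - 4ac = (-1.28)^2 - 4*(0.32)*1 = 1.6384 - (1.28) = 0.3584.
  D >= 0, so the roots are real: z = (-b +/- sqrt(D)) / (2a) = (1.28 +/- 0.598665) / (0.64).
    z_1 = (1.28 + 0.598665) / (0.64) = 2.9354,   |z_1| = 2.9354.
    z_2 = (1.28 - 0.598665) / (0.64) = 1.0646,   |z_2| = 1.0646.
Moduli of all roots: 0.5000, 2.9354, 1.0646.
All moduli strictly greater than 1? No.
Verdict: Not invertible.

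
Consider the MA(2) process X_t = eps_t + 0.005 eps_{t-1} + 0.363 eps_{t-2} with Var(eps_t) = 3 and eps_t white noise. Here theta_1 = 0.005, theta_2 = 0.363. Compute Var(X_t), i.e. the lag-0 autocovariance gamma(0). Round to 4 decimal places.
\gamma(0) = 3.3954

For an MA(q) process X_t = eps_t + sum_i theta_i eps_{t-i} with
Var(eps_t) = sigma^2, the variance is
  gamma(0) = sigma^2 * (1 + sum_i theta_i^2).
  sum_i theta_i^2 = (0.005)^2 + (0.363)^2 = 0.000025 + 0.131769 = 0.131794.
  gamma(0) = 3 * (1 + 0.131794) = 3 * 1.131794 = 3.395382, which rounds to 3.3954.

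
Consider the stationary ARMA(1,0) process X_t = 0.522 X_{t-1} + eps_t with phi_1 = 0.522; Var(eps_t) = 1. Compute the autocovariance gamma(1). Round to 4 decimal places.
\gamma(1) = 0.7175

Multiply the model equation by X_{t-k} and take expectations. With theta_0 = psi_0 = 1 and psi_j the MA(infinity) weights, this gives
  gamma(k) - sum_i phi_i gamma(k-i) = c_k,
  c_k = sigma^2 * sum_{j=k..q} theta_j psi_{j-k}   (c_k = 0 for k > q),
using gamma(-m) = gamma(m).
Pure AR (q = 0): c_0 = sigma^2 = 1, c_k = 0 for k >= 1.
Equations for k = 0 and k = 1 (AR order 1):
  gamma(0) = phi_1 gamma(1) + c_0
  gamma(1) = phi_1 gamma(0) + c_1
Substituting the second into the first: gamma(0) (1 - phi_1^2) = c_0 + phi_1 c_1, so
  gamma(0) = c_0 / (1 - phi_1^2) = 1 / (1 - (0.522)^2) = 1 / 0.727516 = 1.37454.
  gamma(1) = phi_1 gamma(0) = (0.522)(1.37454) = 0.71751.
Therefore gamma(1) = 0.7175 (to 4 decimal places).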